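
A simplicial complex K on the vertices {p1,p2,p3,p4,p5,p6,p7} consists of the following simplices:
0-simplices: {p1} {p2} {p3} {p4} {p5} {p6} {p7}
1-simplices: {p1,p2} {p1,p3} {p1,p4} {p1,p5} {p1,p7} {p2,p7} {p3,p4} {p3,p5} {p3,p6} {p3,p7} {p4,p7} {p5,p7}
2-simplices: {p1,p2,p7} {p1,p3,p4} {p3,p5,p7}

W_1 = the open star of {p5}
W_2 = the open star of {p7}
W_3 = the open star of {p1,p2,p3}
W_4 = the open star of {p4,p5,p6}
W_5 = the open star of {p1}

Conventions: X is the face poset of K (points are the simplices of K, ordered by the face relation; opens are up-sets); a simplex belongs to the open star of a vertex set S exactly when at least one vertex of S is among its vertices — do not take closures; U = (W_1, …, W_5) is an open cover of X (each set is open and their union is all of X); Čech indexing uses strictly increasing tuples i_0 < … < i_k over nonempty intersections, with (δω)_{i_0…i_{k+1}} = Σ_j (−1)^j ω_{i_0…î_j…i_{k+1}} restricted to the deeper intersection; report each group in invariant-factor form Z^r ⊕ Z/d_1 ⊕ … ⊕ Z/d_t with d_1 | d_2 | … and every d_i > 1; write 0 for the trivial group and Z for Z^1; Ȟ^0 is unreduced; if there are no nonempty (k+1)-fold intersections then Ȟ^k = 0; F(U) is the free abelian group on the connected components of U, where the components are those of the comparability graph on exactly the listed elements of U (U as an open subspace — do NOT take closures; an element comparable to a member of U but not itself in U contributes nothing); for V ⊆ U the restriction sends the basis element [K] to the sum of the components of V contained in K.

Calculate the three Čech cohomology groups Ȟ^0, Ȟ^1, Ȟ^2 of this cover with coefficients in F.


Ȟ^0 = Z, Ȟ^1 = Z^3, Ȟ^2 = 0

cover nerve:
  W1={{p5},{p1,p5},{p3,p5},{p5,p7},{p3,p5,p7}} W2={{p7},{p1,p7},{p2,p7},{p3,p7},{p4,p7},{p5,p7},{p1,p2,p7},{p3,p5,p7}} W3={{p1},{p2},{p3},{p1,p2},{p1,p3},{p1,p4},{p1,p5},{p1,p7},{p2,p7},{p3,p4},{p3,p5},{p3,p6},{p3,p7},{p1,p2,p7},{p1,p3,p4},{p3,p5,p7}} W4={{p4},{p5},{p6},{p1,p4},{p1,p5},{p3,p4},{p3,p5},{p3,p6},{p4,p7},{p5,p7},{p1,p3,p4},{p3,p5,p7}} W5={{p1},{p1,p2},{p1,p3},{p1,p4},{p1,p5},{p1,p7},{p1,p2,p7},{p1,p3,p4}}
  W12={{p5,p7},{p3,p5,p7}} W13={{p1,p5},{p3,p5},{p3,p5,p7}} W14={{p5},{p1,p5},{p3,p5},{p5,p7},{p3,p5,p7}} W15={{p1,p5}} W23={{p1,p7},{p2,p7},{p3,p7},{p1,p2,p7},{p3,p5,p7}} W24={{p4,p7},{p5,p7},{p3,p5,p7}} W25={{p1,p7},{p1,p2,p7}} W34={{p1,p4},{p1,p5},{p3,p4},{p3,p5},{p3,p6},{p1,p3,p4},{p3,p5,p7}} W35={{p1},{p1,p2},{p1,p3},{p1,p4},{p1,p5},{p1,p7},{p1,p2,p7},{p1,p3,p4}} W45={{p1,p4},{p1,p5},{p1,p3,p4}}
  W123={{p3,p5,p7}} W124={{p5,p7},{p3,p5,p7}} W134={{p1,p5},{p3,p5},{p3,p5,p7}} W135={{p1,p5}} W145={{p1,p5}} W234={{p3,p5,p7}} W235={{p1,p7},{p1,p2,p7}} W345={{p1,p4},{p1,p5},{p1,p3,p4}}
  W1234={{p3,p5,p7}} W1345={{p1,p5}}
components per intersection:
  W1: {{p5},{p1,p5},{p3,p5},{p5,p7},{p3,p5,p7}}
  W2: {{p7},{p1,p7},{p2,p7},{p3,p7},{p4,p7},{p5,p7},{p1,p2,p7},{p3,p5,p7}}
  W3: {{p1},{p2},{p3},{p1,p2},{p1,p3},{p1,p4},{p1,p5},{p1,p7},{p2,p7},{p3,p4},{p3,p5},{p3,p6},{p3,p7},{p1,p2,p7},{p1,p3,p4},{p3,p5,p7}}
  W4: {{p4},{p1,p4},{p3,p4},{p4,p7},{p1,p3,p4}} {{p5},{p1,p5},{p3,p5},{p5,p7},{p3,p5,p7}} {{p6},{p3,p6}}
  W5: {{p1},{p1,p2},{p1,p3},{p1,p4},{p1,p5},{p1,p7},{p1,p2,p7},{p1,p3,p4}}
  W12: {{p5,p7},{p3,p5,p7}}
  W13: {{p1,p5}} {{p3,p5},{p3,p5,p7}}
  W14: {{p5},{p1,p5},{p3,p5},{p5,p7},{p3,p5,p7}}
  W15: {{p1,p5}}
  W23: {{p1,p7},{p2,p7},{p1,p2,p7}} {{p3,p7},{p3,p5,p7}}
  W24: {{p4,p7}} {{p5,p7},{p3,p5,p7}}
  W25: {{p1,p7},{p1,p2,p7}}
  W34: {{p1,p4},{p3,p4},{p1,p3,p4}} {{p1,p5}} {{p3,p5},{p3,p5,p7}} {{p3,p6}}
  W35: {{p1},{p1,p2},{p1,p3},{p1,p4},{p1,p5},{p1,p7},{p1,p2,p7},{p1,p3,p4}}
  W45: {{p1,p4},{p1,p3,p4}} {{p1,p5}}
  W123: {{p3,p5,p7}}
  W124: {{p5,p7},{p3,p5,p7}}
  W134: {{p1,p5}} {{p3,p5},{p3,p5,p7}}
  W135: {{p1,p5}}
  W145: {{p1,p5}}
  W234: {{p3,p5,p7}}
  W235: {{p1,p7},{p1,p2,p7}}
  W345: {{p1,p4},{p1,p3,p4}} {{p1,p5}}
  W1234: {{p3,p5,p7}}
  W1345: {{p1,p5}}
C dims 7,17,10,2; δ0: rk 6, SNF 1^6; δ1: rk 8, SNF 1^8; δ2: rk 2, SNF 1^2
Ȟ^0: (7−6)−0=1 ⇒ Z
Ȟ^1: (17−8)−6=3 ⇒ Z^3
Ȟ^2: (10−2)−8=0 ⇒ 0


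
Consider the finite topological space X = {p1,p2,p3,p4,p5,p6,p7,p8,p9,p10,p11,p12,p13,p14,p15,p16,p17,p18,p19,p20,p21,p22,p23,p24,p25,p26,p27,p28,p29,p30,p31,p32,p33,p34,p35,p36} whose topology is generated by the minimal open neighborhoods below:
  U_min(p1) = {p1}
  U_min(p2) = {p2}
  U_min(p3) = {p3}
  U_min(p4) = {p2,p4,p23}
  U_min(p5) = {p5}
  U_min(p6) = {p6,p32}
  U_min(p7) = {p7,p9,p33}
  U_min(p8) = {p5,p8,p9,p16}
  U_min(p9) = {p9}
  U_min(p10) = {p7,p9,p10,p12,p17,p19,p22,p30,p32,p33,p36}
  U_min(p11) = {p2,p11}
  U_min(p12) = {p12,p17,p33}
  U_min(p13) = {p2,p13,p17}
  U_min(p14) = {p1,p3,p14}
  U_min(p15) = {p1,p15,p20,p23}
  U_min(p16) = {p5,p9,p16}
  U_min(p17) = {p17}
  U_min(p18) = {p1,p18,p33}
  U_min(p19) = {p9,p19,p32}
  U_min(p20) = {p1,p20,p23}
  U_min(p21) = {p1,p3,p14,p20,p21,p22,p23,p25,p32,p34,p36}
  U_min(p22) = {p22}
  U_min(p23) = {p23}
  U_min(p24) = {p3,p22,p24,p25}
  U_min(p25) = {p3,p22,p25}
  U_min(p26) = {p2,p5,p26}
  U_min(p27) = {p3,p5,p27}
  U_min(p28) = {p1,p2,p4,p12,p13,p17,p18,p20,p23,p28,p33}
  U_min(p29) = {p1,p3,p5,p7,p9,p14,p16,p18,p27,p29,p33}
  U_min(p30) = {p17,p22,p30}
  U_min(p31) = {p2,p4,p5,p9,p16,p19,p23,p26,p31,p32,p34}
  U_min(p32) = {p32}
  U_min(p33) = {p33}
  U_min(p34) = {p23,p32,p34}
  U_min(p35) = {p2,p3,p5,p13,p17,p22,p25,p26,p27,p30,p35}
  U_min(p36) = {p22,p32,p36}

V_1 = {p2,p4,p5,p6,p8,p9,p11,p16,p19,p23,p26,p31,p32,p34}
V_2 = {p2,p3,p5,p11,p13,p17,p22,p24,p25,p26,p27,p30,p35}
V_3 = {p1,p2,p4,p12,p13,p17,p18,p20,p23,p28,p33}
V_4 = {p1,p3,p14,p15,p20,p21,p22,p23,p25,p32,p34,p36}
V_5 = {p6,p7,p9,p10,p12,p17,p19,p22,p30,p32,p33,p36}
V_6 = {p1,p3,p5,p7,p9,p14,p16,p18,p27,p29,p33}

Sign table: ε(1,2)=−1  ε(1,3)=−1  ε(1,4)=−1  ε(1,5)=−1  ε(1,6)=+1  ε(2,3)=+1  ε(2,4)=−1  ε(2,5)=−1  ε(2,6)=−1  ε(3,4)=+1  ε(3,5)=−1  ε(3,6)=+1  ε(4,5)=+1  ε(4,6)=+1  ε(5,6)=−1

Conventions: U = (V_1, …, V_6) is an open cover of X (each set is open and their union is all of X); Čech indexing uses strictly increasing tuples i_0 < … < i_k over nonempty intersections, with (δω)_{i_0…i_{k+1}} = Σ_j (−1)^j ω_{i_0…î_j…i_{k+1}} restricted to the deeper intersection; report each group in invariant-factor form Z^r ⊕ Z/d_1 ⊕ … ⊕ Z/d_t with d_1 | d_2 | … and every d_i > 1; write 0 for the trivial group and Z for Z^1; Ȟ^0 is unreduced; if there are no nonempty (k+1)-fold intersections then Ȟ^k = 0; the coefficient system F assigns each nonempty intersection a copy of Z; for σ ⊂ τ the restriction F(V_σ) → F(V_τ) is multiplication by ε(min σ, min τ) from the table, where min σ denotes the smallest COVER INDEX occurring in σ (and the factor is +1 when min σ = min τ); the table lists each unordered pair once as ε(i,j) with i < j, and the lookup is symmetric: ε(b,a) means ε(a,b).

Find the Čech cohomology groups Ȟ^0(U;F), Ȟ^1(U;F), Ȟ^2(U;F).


nonempty overlaps:
  V12={p2,p5,p11,p26} V13={p2,p4,p23} V14={p23,p32,p34} V15={p6,p9,p19,p32} V16={p5,p9,p16} V23={p2,p13,p17} V24={p3,p22,p25} V25={p17,p22,p30} V26={p3,p5,p27} V34={p1,p20,p23} V35={p12,p17,p33} V36={p1,p18,p33} V45={p22,p32,p36} V46={p1,p3,p14} V56={p7,p9,p33}
  V123={p2} V126={p5} V134={p23} V145={p32} V156={p9} V235={p17} V245={p22} V246={p3} V346={p1} V356={p33}
C dims 6,15,10; δ0: rk 6, SNF 1^5·2; δ1: rk 9, SNF 1^9
degree 0: 6−6−0 = 0 → Ȟ^0 ≅ 0
degree 1: 15−9−6 = 0 plus torsion [2] → Ȟ^1 ≅ Z/2
degree 2: 10−0−9 = 1 → Ȟ^2 ≅ Z

Ȟ^0(U;F) ≅ 0, Ȟ^1(U;F) ≅ Z/2, Ȟ^2(U;F) ≅ Z


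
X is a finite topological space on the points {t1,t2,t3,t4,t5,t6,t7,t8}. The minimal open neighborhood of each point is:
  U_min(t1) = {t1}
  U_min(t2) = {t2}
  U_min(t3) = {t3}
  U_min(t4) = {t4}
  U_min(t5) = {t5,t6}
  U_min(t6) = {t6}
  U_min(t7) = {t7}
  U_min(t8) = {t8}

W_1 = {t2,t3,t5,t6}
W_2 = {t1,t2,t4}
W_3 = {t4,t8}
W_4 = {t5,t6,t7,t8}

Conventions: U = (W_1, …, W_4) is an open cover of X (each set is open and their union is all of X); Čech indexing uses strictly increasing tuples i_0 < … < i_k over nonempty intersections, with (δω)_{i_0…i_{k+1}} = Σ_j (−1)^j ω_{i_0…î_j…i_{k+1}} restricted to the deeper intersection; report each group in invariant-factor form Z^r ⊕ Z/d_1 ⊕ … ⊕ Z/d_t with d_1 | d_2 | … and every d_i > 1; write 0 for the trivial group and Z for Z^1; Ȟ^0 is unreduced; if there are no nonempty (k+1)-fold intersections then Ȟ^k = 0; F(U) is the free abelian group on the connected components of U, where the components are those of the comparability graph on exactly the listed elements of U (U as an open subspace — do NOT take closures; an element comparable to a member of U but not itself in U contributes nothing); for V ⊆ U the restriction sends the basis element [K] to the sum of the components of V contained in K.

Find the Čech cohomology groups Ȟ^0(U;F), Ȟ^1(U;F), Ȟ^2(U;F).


Ȟ^0 = Z^7, Ȟ^1 = 0, Ȟ^2 = 0

nerve of the cover:
  W12={t2} W14={t5,t6} W23={t4} W34={t8}
components per intersection:
  W1: {t2} {t3} {t5,t6}
  W2: {t1} {t2} {t4}
  W3: {t4} {t8}
  W4: {t5,t6} {t7} {t8}
  W12: {t2}
  W14: {t5,t6}
  W23: {t4}
  W34: {t8}
C dims 11,4; δ0: rk 4, SNF 1^4
Ȟ^0 = (11 − 4) − 0 = 7, so Ȟ^0 ≅ Z^7
Ȟ^1 = (4 − 0) − 4 = 0, so Ȟ^1 ≅ 0
Ȟ^2 = (0 − 0) − 0 = 0, so Ȟ^2 ≅ 0


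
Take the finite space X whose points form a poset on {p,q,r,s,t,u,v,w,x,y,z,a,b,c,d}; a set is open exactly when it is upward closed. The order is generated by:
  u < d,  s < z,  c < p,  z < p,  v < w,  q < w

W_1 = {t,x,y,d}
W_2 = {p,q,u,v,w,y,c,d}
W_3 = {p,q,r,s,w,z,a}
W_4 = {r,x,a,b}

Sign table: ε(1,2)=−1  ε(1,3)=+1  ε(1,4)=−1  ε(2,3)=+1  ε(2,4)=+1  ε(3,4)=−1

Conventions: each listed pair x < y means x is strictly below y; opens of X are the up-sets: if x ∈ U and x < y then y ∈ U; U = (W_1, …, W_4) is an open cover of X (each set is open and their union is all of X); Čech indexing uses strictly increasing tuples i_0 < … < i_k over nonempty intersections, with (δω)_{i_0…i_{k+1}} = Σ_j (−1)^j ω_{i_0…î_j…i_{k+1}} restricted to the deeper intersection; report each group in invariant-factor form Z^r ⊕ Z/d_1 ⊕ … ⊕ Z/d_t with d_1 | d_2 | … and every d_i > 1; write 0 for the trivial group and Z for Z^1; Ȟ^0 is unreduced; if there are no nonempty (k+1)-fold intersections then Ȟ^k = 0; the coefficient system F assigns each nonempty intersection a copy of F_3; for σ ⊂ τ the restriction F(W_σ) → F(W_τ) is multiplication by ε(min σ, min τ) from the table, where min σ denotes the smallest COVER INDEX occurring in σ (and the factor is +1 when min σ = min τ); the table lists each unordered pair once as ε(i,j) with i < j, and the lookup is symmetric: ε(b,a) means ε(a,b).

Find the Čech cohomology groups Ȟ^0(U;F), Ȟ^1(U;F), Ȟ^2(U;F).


Ȟ^0 ≅ 0; Ȟ^1 ≅ 0; Ȟ^2 ≅ 0

nerve simplices:
  W12={y,d} W14={x} W23={p,q,w} W34={r,a}
C dims 4,4; δ0: rk_F3 4
degree 0: 4−4−0 = 0 → Ȟ^0 ≅ 0
degree 1: 4−0−4 = 0 → Ȟ^1 ≅ 0
degree 2: 0−0−0 = 0 → Ȟ^2 ≅ 0


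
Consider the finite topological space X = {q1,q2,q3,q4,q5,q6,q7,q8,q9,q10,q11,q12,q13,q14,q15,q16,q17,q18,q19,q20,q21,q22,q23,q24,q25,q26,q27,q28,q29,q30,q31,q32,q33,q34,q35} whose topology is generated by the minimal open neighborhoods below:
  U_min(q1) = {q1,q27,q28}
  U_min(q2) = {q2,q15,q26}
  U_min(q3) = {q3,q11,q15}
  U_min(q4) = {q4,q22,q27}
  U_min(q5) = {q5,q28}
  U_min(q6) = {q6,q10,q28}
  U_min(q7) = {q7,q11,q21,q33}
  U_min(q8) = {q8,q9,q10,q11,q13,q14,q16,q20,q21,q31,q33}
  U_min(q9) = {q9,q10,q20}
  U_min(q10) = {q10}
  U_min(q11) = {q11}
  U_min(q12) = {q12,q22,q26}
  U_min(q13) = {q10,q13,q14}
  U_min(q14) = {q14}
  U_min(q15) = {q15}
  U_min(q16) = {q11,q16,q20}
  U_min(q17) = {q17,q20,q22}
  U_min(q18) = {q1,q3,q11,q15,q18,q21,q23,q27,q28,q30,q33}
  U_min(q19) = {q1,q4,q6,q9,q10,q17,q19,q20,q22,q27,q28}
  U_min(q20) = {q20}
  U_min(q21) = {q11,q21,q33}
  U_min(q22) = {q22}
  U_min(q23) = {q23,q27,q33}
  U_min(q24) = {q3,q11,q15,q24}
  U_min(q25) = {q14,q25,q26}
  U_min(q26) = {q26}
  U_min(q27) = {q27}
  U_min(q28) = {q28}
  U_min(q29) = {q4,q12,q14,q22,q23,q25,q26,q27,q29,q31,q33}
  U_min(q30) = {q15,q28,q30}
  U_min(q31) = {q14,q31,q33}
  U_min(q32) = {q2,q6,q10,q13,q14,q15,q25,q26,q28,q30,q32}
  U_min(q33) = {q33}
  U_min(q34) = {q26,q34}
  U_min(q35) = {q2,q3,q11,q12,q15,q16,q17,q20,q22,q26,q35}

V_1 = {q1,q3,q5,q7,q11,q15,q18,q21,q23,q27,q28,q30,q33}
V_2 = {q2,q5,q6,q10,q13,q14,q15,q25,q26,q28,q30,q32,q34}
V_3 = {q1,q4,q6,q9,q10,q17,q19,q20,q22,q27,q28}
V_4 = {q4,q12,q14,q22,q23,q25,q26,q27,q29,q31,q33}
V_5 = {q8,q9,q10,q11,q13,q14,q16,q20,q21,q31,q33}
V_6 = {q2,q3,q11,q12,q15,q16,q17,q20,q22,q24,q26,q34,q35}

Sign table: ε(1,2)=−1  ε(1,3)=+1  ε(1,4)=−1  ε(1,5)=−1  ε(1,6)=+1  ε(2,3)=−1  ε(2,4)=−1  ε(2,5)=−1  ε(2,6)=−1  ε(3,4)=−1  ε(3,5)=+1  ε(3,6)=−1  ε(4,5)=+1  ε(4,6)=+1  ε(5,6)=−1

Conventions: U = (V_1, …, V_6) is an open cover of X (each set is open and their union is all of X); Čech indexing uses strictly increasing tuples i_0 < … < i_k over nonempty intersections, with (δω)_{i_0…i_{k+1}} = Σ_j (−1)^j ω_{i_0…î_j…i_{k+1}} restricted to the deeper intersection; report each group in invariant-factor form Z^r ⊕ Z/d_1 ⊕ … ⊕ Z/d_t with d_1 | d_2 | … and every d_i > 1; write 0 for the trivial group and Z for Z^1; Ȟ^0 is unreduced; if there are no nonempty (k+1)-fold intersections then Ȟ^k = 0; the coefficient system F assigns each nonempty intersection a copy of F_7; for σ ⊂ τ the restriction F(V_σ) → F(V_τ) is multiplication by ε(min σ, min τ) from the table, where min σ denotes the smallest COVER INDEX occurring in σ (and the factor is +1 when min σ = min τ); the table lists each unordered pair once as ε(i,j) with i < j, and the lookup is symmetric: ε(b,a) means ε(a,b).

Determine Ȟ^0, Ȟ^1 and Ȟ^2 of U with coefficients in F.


Ȟ^0(U;F) ≅ 0, Ȟ^1(U;F) ≅ 0 and Ȟ^2(U;F) ≅ Z/7

intersection data:
  V12={q5,q15,q28,q30} V13={q1,q27,q28} V14={q23,q27,q33} V15={q11,q21,q33} V16={q3,q11,q15} V23={q6,q10,q28} V24={q14,q25,q26} V25={q10,q13,q14} V26={q2,q15,q26,q34} V34={q4,q22,q27} V35={q9,q10,q20} V36={q17,q20,q22} V45={q14,q31,q33} V46={q12,q22,q26} V56={q11,q16,q20}
  V123={q28} V126={q15} V134={q27} V145={q33} V156={q11} V235={q10} V245={q14} V246={q26} V346={q22} V356={q20}
C dims 6,15,10; δ0: rk_F7 6; δ1: rk_F7 9
Ȟ^0 = (6 − 6) − 0 = 0, so Ȟ^0 ≅ 0
Ȟ^1 = (15 − 9) − 6 = 0, so Ȟ^1 ≅ 0
Ȟ^2 = (10 − 0) − 9 = 1, so Ȟ^2 ≅ Z/7


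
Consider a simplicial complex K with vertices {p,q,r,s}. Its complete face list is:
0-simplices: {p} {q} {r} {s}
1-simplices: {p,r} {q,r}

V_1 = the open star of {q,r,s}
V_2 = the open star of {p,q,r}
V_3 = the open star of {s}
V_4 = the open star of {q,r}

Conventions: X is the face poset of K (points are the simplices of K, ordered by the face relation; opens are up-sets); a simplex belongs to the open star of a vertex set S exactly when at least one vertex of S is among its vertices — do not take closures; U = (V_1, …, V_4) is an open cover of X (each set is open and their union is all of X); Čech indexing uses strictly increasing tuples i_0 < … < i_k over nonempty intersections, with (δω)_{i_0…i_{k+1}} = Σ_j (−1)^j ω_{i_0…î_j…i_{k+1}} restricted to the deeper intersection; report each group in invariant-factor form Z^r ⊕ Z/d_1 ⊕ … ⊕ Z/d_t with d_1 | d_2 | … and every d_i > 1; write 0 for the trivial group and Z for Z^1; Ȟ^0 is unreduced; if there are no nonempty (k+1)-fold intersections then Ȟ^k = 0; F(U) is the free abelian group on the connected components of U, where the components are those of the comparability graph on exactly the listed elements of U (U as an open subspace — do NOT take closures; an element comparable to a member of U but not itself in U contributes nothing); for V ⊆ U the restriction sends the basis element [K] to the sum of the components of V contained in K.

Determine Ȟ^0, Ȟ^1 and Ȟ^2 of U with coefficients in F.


cover nerve:
  V1={{q},{r},{s},{p,r},{q,r}} V2={{p},{q},{r},{p,r},{q,r}} V3={{s}} V4={{q},{r},{p,r},{q,r}}
  V12={{q},{r},{p,r},{q,r}} V13={{s}} V14={{q},{r},{p,r},{q,r}} V24={{q},{r},{p,r},{q,r}}
  V124={{q},{r},{p,r},{q,r}}
components per intersection:
  V1: {{q},{r},{p,r},{q,r}} {{s}}
  V2: {{p},{q},{r},{p,r},{q,r}}
  V3: {{s}}
  V4: {{q},{r},{p,r},{q,r}}
  V12: {{q},{r},{p,r},{q,r}}
  V13: {{s}}
  V14: {{q},{r},{p,r},{q,r}}
  V24: {{q},{r},{p,r},{q,r}}
  V124: {{q},{r},{p,r},{q,r}}
C dims 5,4,1; δ0: rk 3, SNF 1^3; δ1: rk 1, SNF 1^1
Ȟ^0: (5−3)−0=2 ⇒ Z^2
Ȟ^1: (4−1)−3=0 ⇒ 0
Ȟ^2: (1−0)−1=0 ⇒ 0

Ȟ^0(U;F) ≅ Z^2, Ȟ^1(U;F) ≅ 0 and Ȟ^2(U;F) ≅ 0


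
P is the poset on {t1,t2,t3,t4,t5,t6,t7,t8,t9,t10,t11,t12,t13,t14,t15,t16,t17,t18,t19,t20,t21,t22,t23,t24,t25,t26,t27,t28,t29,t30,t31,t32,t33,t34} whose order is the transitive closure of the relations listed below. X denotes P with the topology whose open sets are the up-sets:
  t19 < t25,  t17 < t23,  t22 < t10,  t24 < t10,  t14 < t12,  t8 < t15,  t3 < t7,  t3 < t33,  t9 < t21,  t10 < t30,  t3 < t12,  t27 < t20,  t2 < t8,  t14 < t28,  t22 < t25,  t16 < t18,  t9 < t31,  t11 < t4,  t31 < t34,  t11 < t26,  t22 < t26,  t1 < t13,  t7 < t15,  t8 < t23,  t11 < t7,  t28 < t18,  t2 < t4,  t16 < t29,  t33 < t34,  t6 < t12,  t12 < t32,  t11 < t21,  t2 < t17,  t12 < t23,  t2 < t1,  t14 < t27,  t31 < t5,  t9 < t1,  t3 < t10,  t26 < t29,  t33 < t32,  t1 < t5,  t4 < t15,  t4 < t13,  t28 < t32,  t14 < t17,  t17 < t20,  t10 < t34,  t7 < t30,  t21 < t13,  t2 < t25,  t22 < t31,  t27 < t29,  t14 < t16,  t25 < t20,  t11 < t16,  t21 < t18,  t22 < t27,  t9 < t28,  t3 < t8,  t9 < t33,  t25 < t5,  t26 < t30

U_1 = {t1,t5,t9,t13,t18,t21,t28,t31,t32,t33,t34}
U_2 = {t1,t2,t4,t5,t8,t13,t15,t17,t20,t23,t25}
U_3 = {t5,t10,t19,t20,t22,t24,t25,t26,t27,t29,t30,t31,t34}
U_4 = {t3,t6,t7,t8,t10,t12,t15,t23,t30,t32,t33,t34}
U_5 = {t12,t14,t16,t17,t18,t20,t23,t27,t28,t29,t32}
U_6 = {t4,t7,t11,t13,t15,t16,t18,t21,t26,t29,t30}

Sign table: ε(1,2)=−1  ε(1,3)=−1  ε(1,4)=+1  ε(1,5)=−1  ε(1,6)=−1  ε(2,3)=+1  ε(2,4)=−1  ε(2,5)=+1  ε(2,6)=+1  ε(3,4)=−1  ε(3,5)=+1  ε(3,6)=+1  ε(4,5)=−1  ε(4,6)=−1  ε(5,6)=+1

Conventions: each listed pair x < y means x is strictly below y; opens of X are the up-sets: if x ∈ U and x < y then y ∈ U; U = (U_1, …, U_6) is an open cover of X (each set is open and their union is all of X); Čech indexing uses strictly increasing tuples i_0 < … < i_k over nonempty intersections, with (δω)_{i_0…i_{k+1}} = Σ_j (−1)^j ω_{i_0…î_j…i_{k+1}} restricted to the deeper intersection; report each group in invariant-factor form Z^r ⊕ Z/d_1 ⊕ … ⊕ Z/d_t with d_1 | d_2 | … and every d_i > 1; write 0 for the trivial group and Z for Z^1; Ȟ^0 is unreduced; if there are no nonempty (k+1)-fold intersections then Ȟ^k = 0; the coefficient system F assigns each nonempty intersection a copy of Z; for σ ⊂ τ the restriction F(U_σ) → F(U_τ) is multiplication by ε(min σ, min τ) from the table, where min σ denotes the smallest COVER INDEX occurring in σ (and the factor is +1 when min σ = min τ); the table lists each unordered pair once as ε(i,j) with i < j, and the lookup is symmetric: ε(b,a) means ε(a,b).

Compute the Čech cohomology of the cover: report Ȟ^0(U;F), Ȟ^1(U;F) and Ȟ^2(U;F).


Ȟ^0(U;F) ≅ Z, Ȟ^1(U;F) ≅ 0 and Ȟ^2(U;F) ≅ Z/2

nerve of the cover:
  U12={t1,t5,t13} U13={t5,t31,t34} U14={t32,t33,t34} U15={t18,t28,t32} U16={t13,t18,t21} U23={t5,t20,t25} U24={t8,t15,t23} U25={t17,t20,t23} U26={t4,t13,t15} U34={t10,t30,t34} U35={t20,t27,t29} U36={t26,t29,t30} U45={t12,t23,t32} U46={t7,t15,t30} U56={t16,t18,t29}
  U123={t5} U126={t13} U134={t34} U145={t32} U156={t18} U235={t20} U245={t23} U246={t15} U346={t30} U356={t29}
C dims 6,15,10; δ0: rk 5, SNF 1^5; δ1: rk 10, SNF 1^9·2
Ȟ^0 = (6 − 5) − 0 = 1, so Ȟ^0 ≅ Z
Ȟ^1 = (15 − 10) − 5 = 0, so Ȟ^1 ≅ 0
Ȟ^2 = (10 − 0) − 10 = 0 plus torsion [2], so Ȟ^2 ≅ Z/2


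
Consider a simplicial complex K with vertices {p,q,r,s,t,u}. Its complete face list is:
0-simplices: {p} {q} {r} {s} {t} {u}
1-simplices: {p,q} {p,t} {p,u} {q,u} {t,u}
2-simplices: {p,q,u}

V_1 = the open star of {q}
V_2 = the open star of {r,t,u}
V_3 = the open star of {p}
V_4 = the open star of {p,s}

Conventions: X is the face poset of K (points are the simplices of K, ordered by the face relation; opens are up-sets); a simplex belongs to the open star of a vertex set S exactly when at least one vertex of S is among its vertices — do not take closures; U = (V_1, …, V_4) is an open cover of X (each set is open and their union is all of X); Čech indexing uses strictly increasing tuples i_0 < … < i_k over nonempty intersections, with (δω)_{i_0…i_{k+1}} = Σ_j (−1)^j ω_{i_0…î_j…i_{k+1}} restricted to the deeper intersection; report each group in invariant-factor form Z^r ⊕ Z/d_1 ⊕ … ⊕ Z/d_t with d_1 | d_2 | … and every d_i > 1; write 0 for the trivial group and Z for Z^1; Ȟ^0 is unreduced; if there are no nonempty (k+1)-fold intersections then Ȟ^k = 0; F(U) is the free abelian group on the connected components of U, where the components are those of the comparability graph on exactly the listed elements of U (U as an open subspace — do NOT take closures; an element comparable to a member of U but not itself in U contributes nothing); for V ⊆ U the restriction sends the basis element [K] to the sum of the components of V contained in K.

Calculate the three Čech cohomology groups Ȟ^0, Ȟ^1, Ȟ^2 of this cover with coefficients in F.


nonempty overlaps:
  V1={{q},{p,q},{q,u},{p,q,u}} V2={{r},{t},{u},{p,t},{p,u},{q,u},{t,u},{p,q,u}} V3={{p},{p,q},{p,t},{p,u},{p,q,u}} V4={{p},{s},{p,q},{p,t},{p,u},{p,q,u}}
  V12={{q,u},{p,q,u}} V13={{p,q},{p,q,u}} V14={{p,q},{p,q,u}} V23={{p,t},{p,u},{p,q,u}} V24={{p,t},{p,u},{p,q,u}} V34={{p},{p,q},{p,t},{p,u},{p,q,u}}
  V123={{p,q,u}} V124={{p,q,u}} V134={{p,q},{p,q,u}} V234={{p,t},{p,u},{p,q,u}}
  V1234={{p,q,u}}
components per intersection:
  V1: {{q},{p,q},{q,u},{p,q,u}}
  V2: {{r}} {{t},{u},{p,t},{p,u},{q,u},{t,u},{p,q,u}}
  V3: {{p},{p,q},{p,t},{p,u},{p,q,u}}
  V4: {{p},{p,q},{p,t},{p,u},{p,q,u}} {{s}}
  V12: {{q,u},{p,q,u}}
  V13: {{p,q},{p,q,u}}
  V14: {{p,q},{p,q,u}}
  V23: {{p,t}} {{p,u},{p,q,u}}
  V24: {{p,t}} {{p,u},{p,q,u}}
  V34: {{p},{p,q},{p,t},{p,u},{p,q,u}}
  V123: {{p,q,u}}
  V124: {{p,q,u}}
  V134: {{p,q},{p,q,u}}
  V234: {{p,t}} {{p,u},{p,q,u}}
  V1234: {{p,q,u}}
C dims 6,8,5,1; δ0: rk 3, SNF 1^3; δ1: rk 4, SNF 1^4; δ2: rk 1, SNF 1^1
degree 0: 6−3−0 = 3 → Ȟ^0 ≅ Z^3
degree 1: 8−4−3 = 1 → Ȟ^1 ≅ Z
degree 2: 5−1−4 = 0 → Ȟ^2 ≅ 0

Ȟ^0 = Z^3, Ȟ^1 = Z, Ȟ^2 = 0


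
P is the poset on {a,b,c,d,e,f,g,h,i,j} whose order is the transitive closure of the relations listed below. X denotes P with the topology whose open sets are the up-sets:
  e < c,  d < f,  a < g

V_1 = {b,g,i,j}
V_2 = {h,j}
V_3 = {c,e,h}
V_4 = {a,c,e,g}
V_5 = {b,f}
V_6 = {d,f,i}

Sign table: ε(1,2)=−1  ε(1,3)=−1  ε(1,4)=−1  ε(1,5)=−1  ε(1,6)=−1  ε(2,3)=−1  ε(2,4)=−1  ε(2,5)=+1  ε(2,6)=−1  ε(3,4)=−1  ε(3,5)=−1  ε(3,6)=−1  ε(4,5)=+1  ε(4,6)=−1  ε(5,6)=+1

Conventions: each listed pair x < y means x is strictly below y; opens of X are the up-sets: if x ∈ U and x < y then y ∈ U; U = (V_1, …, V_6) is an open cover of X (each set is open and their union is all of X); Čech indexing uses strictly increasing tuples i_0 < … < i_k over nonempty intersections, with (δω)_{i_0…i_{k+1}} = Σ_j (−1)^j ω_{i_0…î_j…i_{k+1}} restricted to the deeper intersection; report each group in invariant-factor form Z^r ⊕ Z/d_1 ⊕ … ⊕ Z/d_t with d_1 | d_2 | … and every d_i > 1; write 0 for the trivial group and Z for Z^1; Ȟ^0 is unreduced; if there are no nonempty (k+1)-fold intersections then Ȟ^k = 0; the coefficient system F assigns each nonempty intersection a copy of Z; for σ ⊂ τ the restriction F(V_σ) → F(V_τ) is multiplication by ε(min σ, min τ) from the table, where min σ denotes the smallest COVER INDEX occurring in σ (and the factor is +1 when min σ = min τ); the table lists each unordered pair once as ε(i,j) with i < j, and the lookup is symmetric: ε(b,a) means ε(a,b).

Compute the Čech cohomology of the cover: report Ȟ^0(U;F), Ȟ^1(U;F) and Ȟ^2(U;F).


nonempty intersections:
  V12={j} V14={g} V15={b} V16={i} V23={h} V34={c,e} V56={f}
C dims 6,7; δ0: rk 5, SNF 1^5
Ȟ^0: (6−5)−0=1 ⇒ Z
Ȟ^1: (7−0)−5=2 ⇒ Z^2
Ȟ^2: (0−0)−0=0 ⇒ 0

Ȟ^0 ≅ Z; Ȟ^1 ≅ Z^2; Ȟ^2 ≅ 0


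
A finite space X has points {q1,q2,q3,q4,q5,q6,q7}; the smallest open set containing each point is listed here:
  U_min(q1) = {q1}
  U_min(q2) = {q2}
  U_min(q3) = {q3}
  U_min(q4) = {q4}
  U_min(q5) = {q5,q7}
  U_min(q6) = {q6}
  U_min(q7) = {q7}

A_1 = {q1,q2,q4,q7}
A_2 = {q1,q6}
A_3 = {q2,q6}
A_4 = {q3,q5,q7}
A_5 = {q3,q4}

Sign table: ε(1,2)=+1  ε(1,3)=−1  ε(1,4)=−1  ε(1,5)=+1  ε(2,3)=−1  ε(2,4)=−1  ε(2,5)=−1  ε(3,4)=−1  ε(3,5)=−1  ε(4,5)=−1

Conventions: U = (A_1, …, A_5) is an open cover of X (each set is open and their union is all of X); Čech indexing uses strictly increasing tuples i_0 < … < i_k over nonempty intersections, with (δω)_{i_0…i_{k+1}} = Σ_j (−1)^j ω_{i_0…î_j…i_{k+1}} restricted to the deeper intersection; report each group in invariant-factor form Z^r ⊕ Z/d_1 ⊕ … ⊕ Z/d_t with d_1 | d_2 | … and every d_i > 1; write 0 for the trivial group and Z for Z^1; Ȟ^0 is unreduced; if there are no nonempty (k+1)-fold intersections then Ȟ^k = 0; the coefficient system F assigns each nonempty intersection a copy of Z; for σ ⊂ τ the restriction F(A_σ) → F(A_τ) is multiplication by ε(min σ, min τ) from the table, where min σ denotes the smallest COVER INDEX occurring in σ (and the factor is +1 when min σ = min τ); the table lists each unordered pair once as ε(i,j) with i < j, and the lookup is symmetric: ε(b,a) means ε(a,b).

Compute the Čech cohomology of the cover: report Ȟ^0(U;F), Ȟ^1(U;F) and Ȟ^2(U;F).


Ȟ^0(U;F) ≅ Z, Ȟ^1(U;F) ≅ Z^2 and Ȟ^2(U;F) ≅ 0

cover nerve:
  A12={q1} A13={q2} A14={q7} A15={q4} A23={q6} A45={q3}
C dims 5,6; δ0: rk 4, SNF 1^4
Ȟ^0: (5−4)−0=1 ⇒ Z
Ȟ^1: (6−0)−4=2 ⇒ Z^2
Ȟ^2: (0−0)−0=0 ⇒ 0


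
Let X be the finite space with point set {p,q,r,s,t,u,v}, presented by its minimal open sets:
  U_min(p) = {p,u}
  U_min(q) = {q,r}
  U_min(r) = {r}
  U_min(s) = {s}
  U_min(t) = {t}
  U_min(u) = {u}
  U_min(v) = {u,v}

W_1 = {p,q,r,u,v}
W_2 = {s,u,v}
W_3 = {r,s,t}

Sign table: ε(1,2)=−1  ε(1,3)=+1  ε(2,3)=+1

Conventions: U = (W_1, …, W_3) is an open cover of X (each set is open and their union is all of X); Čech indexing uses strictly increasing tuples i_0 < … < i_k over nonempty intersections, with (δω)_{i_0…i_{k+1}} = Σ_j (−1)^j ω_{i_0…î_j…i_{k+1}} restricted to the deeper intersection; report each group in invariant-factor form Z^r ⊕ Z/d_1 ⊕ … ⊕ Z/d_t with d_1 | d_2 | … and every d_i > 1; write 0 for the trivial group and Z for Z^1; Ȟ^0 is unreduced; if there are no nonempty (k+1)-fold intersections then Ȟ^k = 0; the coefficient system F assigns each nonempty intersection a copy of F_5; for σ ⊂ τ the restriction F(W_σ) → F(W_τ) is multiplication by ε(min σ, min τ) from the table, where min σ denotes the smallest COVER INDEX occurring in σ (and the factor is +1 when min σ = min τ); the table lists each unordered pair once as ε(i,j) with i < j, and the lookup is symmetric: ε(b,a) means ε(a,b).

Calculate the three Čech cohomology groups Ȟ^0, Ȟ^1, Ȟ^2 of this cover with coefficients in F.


nonempty overlaps:
  W12={u,v} W13={r} W23={s}
C dims 3,3; δ0: rk_F5 3
degree 0: 3−3−0 = 0 → Ȟ^0 ≅ 0
degree 1: 3−0−3 = 0 → Ȟ^1 ≅ 0
degree 2: 0−0−0 = 0 → Ȟ^2 ≅ 0

Ȟ^0(U;F) ≅ 0; Ȟ^1(U;F) ≅ 0; Ȟ^2(U;F) ≅ 0


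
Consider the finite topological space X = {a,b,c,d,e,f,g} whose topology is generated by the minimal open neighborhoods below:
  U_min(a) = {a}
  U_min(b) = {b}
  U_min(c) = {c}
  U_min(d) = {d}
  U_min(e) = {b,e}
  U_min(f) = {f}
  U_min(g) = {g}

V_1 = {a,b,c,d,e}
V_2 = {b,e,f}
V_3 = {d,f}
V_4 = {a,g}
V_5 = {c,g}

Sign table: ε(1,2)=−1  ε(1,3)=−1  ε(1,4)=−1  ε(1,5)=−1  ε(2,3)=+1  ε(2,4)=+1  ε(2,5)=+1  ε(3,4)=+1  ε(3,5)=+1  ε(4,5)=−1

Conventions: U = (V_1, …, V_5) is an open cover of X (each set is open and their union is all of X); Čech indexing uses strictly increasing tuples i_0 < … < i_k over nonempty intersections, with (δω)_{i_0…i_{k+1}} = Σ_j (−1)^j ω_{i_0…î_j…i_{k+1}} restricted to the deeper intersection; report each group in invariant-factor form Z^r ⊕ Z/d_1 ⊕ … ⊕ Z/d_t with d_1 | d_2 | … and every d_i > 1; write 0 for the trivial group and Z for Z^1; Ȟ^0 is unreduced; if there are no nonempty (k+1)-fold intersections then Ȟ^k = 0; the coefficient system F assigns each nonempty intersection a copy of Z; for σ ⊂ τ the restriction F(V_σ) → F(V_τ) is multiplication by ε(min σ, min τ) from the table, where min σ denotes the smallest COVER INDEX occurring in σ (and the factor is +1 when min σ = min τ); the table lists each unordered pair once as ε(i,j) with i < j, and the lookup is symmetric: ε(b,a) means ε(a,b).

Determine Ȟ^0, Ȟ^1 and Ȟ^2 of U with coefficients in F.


intersection data:
  V12={b,e} V13={d} V14={a} V15={c} V23={f} V45={g}
C dims 5,6; δ0: rk 5, SNF 1^4·2
Ȟ^0 = (5 − 5) − 0 = 0, so Ȟ^0 ≅ 0
Ȟ^1 = (6 − 0) − 5 = 1 plus torsion [2], so Ȟ^1 ≅ Z ⊕ Z/2
Ȟ^2 = (0 − 0) − 0 = 0, so Ȟ^2 ≅ 0

Ȟ^0 ≅ 0, Ȟ^1 ≅ Z ⊕ Z/2, Ȟ^2 ≅ 0


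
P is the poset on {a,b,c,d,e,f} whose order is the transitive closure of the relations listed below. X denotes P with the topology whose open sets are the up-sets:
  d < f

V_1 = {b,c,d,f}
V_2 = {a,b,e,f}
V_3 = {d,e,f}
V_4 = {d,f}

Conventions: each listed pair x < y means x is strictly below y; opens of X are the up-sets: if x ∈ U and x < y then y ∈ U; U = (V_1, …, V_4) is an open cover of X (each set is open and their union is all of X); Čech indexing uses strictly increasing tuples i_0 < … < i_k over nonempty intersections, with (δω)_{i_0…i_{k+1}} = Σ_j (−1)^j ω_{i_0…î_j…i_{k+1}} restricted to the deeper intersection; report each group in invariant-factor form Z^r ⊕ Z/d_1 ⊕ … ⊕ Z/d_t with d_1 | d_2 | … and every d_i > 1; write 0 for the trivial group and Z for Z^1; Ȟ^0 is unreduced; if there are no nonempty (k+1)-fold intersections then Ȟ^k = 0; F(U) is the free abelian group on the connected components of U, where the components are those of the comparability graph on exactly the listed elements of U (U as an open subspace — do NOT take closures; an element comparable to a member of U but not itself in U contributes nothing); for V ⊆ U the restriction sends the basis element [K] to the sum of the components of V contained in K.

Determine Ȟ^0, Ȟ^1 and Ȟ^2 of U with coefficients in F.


Ȟ^0(U;F) ≅ Z^5,  Ȟ^1(U;F) ≅ 0,  Ȟ^2(U;F) ≅ 0

nerve simplices:
  V12={b,f} V13={d,f} V14={d,f} V23={e,f} V24={f} V34={d,f}
  V123={f} V124={f} V134={d,f} V234={f}
  V1234={f}
components per intersection:
  V1: {b} {c} {d,f}
  V2: {a} {b} {e} {f}
  V3: {d,f} {e}
  V4: {d,f}
  V12: {b} {f}
  V13: {d,f}
  V14: {d,f}
  V23: {e} {f}
  V24: {f}
  V34: {d,f}
  V123: {f}
  V124: {f}
  V134: {d,f}
  V234: {f}
  V1234: {f}
C dims 10,8,4,1; δ0: rk 5, SNF 1^5; δ1: rk 3, SNF 1^3; δ2: rk 1, SNF 1^1
degree 0: 10−5−0 = 5 → Ȟ^0 ≅ Z^5
degree 1: 8−3−5 = 0 → Ȟ^1 ≅ 0
degree 2: 4−1−3 = 0 → Ȟ^2 ≅ 0


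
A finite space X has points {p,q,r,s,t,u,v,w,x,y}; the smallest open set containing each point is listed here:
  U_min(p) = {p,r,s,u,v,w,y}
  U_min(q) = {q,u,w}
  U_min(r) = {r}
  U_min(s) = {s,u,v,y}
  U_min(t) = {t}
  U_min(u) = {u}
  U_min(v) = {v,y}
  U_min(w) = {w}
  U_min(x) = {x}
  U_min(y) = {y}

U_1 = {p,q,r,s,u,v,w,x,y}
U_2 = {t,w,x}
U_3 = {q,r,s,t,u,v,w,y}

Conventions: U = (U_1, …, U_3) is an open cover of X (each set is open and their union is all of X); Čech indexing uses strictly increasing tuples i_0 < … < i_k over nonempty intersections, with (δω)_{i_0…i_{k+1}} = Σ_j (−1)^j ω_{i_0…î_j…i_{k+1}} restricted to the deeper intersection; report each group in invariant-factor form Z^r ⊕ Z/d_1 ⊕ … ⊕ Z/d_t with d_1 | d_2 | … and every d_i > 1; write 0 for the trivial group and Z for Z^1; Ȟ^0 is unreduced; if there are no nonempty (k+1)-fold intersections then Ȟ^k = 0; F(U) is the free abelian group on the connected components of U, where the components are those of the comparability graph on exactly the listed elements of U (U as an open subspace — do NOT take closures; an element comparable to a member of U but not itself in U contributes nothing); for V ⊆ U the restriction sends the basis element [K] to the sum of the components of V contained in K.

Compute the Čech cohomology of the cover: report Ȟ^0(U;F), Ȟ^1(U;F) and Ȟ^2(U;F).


nerve of the cover:
  U12={w,x} U13={q,r,s,u,v,w,y} U23={t,w}
  U123={w}
components per intersection:
  U1: {p,q,r,s,u,v,w,y} {x}
  U2: {t} {w} {x}
  U3: {q,s,u,v,w,y} {r} {t}
  U12: {w} {x}
  U13: {q,s,u,v,w,y} {r}
  U23: {t} {w}
  U123: {w}
C dims 8,6,1; δ0: rk 5, SNF 1^5; δ1: rk 1, SNF 1^1
Ȟ^0 = (8 − 5) − 0 = 3, so Ȟ^0 ≅ Z^3
Ȟ^1 = (6 − 1) − 5 = 0, so Ȟ^1 ≅ 0
Ȟ^2 = (1 − 0) − 1 = 0, so Ȟ^2 ≅ 0

Ȟ^0 = Z^3, Ȟ^1 = 0, Ȟ^2 = 0


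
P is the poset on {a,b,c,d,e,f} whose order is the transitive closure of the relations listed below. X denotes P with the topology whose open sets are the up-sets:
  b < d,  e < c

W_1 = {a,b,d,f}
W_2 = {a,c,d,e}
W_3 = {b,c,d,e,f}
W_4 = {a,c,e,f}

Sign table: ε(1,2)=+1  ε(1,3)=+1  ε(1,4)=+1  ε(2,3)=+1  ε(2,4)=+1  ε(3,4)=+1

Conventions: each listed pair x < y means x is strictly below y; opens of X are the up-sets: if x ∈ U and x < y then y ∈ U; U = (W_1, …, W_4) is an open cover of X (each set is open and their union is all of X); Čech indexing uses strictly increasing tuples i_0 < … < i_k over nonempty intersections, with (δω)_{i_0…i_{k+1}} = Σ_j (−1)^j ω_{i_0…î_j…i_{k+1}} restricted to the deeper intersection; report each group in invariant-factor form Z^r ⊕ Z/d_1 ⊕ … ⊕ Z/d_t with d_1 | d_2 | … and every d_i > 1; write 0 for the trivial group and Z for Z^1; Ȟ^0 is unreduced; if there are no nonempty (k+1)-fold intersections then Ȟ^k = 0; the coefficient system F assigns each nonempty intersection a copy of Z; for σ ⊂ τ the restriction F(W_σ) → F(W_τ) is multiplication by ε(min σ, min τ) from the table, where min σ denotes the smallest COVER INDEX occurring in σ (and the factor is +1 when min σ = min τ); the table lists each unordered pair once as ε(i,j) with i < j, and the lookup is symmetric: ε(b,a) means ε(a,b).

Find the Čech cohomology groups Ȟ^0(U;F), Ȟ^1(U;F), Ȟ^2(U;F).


Ȟ^0 ≅ Z,  Ȟ^1 ≅ 0,  Ȟ^2 ≅ Z

intersection data:
  W12={a,d} W13={b,d,f} W14={a,f} W23={c,d,e} W24={a,c,e} W34={c,e,f}
  W123={d} W124={a} W134={f} W234={c,e}
C dims 4,6,4; δ0: rk 3, SNF 1^3; δ1: rk 3, SNF 1^3
Ȟ^0 = (4 − 3) − 0 = 1, so Ȟ^0 ≅ Z
Ȟ^1 = (6 − 3) − 3 = 0, so Ȟ^1 ≅ 0
Ȟ^2 = (4 − 0) − 3 = 1, so Ȟ^2 ≅ Z


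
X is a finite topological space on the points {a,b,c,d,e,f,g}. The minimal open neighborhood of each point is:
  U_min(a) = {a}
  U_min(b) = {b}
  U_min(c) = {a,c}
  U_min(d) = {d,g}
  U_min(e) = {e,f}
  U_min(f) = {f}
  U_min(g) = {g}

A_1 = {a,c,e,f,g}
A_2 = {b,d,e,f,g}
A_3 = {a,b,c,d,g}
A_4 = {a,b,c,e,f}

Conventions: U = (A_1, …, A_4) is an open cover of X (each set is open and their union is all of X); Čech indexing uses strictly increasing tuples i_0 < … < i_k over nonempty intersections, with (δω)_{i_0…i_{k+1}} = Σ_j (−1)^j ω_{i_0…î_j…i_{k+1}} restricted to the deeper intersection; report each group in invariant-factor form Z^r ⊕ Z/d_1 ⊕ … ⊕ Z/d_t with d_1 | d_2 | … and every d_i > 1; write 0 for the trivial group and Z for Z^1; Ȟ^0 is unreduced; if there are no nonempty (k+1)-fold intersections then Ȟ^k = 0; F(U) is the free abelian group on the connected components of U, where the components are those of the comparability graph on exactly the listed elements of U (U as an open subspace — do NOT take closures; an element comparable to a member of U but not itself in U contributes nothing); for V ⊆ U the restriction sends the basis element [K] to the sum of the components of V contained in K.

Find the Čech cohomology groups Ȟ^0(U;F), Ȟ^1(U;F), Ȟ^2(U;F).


nerve of the cover:
  A12={e,f,g} A13={a,c,g} A14={a,c,e,f} A23={b,d,g} A24={b,e,f} A34={a,b,c}
  A123={g} A124={e,f} A134={a,c} A234={b}
components per intersection:
  A1: {a,c} {e,f} {g}
  A2: {b} {d,g} {e,f}
  A3: {a,c} {b} {d,g}
  A4: {a,c} {b} {e,f}
  A12: {e,f} {g}
  A13: {a,c} {g}
  A14: {a,c} {e,f}
  A23: {b} {d,g}
  A24: {b} {e,f}
  A34: {a,c} {b}
  A123: {g}
  A124: {e,f}
  A134: {a,c}
  A234: {b}
C dims 12,12,4; δ0: rk 8, SNF 1^8; δ1: rk 4, SNF 1^4
Ȟ^0 = (12 − 8) − 0 = 4, so Ȟ^0 ≅ Z^4
Ȟ^1 = (12 − 4) − 8 = 0, so Ȟ^1 ≅ 0
Ȟ^2 = (4 − 0) − 4 = 0, so Ȟ^2 ≅ 0

Ȟ^0 ≅ Z^4, Ȟ^1 ≅ 0 and Ȟ^2 ≅ 0


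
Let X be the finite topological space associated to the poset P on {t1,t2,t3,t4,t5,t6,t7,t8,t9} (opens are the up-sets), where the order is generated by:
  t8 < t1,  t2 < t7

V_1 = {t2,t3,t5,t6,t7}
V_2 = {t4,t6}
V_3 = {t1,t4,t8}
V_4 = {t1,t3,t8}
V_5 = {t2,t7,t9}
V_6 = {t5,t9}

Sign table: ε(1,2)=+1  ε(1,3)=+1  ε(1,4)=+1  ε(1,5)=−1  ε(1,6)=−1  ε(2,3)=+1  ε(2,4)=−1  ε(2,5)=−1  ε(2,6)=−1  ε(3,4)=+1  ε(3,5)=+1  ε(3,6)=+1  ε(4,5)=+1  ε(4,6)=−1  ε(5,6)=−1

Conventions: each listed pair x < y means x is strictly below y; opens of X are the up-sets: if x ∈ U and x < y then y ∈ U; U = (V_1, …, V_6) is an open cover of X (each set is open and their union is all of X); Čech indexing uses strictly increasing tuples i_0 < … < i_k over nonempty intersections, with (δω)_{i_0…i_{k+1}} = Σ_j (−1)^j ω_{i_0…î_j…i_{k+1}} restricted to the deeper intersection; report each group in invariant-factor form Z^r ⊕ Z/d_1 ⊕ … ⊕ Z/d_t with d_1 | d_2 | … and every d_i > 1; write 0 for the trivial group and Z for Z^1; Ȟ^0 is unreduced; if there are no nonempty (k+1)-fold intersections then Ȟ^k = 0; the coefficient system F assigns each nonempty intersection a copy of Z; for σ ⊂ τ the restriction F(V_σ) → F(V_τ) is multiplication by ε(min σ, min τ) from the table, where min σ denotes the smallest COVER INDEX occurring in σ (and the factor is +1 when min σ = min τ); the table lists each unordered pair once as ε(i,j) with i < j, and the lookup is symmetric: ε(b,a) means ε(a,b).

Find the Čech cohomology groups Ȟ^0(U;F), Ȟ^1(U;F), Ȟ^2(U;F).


intersection data:
  V12={t6} V14={t3} V15={t2,t7} V16={t5} V23={t4} V34={t1,t8} V56={t9}
C dims 6,7; δ0: rk 6, SNF 1^5·2
Ȟ^0 = (6 − 6) − 0 = 0, so Ȟ^0 ≅ 0
Ȟ^1 = (7 − 0) − 6 = 1 plus torsion [2], so Ȟ^1 ≅ Z ⊕ Z/2
Ȟ^2 = (0 − 0) − 0 = 0, so Ȟ^2 ≅ 0

Ȟ^0(U;F) ≅ 0, Ȟ^1(U;F) ≅ Z ⊕ Z/2 and Ȟ^2(U;F) ≅ 0


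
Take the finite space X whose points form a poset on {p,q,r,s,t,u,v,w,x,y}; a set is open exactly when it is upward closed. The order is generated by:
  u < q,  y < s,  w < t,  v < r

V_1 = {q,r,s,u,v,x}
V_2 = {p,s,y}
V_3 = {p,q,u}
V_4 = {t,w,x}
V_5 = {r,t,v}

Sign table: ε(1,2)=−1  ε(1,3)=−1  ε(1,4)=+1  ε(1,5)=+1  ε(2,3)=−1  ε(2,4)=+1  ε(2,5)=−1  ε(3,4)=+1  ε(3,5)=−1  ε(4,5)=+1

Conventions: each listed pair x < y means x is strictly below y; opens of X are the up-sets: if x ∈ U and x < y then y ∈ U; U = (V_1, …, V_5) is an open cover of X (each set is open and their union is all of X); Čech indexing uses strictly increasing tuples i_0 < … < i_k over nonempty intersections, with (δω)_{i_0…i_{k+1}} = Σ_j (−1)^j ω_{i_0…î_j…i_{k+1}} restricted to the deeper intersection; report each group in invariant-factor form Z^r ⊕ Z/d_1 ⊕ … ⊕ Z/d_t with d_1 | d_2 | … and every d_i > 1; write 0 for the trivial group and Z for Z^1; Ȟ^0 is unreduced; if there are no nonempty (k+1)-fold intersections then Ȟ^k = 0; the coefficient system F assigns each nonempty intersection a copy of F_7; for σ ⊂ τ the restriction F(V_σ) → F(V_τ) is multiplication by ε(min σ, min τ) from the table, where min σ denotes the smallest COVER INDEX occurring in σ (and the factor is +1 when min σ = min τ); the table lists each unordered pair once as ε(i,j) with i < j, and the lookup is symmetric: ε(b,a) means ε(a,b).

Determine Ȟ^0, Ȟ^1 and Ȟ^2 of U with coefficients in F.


Ȟ^0(U;F) ≅ 0, Ȟ^1(U;F) ≅ Z/7 and Ȟ^2(U;F) ≅ 0

cover nerve:
  V12={s} V13={q,u} V14={x} V15={r,v} V23={p} V45={t}
C dims 5,6; δ0: rk_F7 5
Ȟ^0: (5−5)−0=0 ⇒ 0
Ȟ^1: (6−0)−5=1 ⇒ Z/7
Ȟ^2: (0−0)−0=0 ⇒ 0
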